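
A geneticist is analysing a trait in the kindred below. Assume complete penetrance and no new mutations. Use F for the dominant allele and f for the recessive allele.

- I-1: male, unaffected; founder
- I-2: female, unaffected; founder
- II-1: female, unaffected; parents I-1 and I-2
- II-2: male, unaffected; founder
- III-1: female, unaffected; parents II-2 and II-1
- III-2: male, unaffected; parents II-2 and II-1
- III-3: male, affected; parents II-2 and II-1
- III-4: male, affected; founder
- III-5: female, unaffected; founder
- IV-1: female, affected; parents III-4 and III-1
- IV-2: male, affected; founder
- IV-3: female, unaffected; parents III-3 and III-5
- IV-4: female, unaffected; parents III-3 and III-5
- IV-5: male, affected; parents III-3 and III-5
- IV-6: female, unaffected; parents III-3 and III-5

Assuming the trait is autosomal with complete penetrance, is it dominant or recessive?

II-2 and II-1 are both unaffected yet have an affected child III-3. Under dominance, an affected child requires at least one affected parent, so the trait cannot be dominant.

recessive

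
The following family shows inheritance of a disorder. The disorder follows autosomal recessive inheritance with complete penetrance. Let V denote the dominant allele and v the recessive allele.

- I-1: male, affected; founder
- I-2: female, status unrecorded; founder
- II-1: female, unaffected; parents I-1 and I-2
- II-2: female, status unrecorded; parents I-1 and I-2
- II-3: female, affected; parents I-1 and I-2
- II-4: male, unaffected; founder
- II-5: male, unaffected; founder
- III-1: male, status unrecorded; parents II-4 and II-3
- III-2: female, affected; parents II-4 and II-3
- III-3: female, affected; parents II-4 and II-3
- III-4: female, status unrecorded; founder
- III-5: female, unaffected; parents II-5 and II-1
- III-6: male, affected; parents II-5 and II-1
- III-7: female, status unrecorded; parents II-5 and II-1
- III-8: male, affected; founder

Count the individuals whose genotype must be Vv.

4

Obligate heterozygotes: I-2 passed V to II-1 (Vv, whose v came from I-1) and passed v to II-3 (vv), so I-2 is Vv; II-1 is unaffected so carries V and received v from I-1 (vv), so II-1 is Vv; II-4 is unaffected so carries V and passed v to III-2 (vv), so II-4 is Vv; II-5 is unaffected so carries V and passed v to III-6 (vv), so II-5 is Vv.
Every other individual is either homozygous by phenotype or has at least one consistent homozygous assignment, so the count is 4.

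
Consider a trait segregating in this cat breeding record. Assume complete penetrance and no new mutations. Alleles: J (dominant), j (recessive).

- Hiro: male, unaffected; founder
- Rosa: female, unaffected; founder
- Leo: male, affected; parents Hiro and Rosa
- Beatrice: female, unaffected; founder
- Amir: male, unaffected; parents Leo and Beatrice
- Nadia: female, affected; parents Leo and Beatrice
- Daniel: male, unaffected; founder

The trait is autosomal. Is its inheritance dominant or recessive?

Hiro and Rosa are both unaffected yet have an affected child Leo. Under dominance, an affected child requires at least one affected parent, so the trait cannot be dominant.

recessive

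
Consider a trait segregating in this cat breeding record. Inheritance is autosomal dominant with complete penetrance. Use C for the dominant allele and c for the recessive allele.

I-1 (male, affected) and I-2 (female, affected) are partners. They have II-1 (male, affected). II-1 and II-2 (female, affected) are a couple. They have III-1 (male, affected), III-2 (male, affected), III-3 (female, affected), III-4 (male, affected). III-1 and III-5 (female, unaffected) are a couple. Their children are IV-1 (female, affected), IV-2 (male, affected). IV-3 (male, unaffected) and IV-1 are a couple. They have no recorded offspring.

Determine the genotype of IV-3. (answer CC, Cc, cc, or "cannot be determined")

IV-3 is unaffected, so IV-3 is cc.

cc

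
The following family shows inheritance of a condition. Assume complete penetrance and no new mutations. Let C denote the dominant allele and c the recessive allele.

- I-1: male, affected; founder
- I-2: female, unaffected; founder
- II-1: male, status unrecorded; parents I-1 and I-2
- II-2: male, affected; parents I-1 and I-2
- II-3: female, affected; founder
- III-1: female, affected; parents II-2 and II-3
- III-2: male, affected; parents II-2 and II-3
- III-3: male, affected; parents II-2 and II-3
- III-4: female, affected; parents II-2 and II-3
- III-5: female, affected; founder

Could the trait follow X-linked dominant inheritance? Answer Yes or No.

Under X-linked dominant, II-2 (affected, male) cannot arise from I-1 (affected) × I-2 (unaffected).

No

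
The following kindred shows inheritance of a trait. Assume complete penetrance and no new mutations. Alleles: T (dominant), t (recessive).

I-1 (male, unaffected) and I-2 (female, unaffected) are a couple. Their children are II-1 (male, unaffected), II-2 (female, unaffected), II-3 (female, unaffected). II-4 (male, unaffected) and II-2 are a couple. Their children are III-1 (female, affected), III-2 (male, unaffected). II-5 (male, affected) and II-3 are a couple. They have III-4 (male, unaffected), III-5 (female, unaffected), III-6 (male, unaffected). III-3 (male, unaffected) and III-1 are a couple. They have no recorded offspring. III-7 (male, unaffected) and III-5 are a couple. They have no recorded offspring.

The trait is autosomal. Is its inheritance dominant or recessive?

recessive

II-4 and II-2 are both unaffected yet have an affected child III-1. Under dominance, an affected child requires at least one affected parent, so the trait cannot be dominant.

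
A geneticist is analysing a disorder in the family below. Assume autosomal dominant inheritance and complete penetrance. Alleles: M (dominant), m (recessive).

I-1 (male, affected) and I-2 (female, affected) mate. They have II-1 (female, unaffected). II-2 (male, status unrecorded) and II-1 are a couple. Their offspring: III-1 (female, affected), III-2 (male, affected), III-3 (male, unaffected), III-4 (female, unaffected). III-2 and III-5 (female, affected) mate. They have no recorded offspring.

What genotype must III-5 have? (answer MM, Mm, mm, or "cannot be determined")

cannot be determined

III-5's phenotype allows MM or Mm, and no parent or child forces a single allele at both positions; consistent genotype assignments exist with III-5 as MM or Mm.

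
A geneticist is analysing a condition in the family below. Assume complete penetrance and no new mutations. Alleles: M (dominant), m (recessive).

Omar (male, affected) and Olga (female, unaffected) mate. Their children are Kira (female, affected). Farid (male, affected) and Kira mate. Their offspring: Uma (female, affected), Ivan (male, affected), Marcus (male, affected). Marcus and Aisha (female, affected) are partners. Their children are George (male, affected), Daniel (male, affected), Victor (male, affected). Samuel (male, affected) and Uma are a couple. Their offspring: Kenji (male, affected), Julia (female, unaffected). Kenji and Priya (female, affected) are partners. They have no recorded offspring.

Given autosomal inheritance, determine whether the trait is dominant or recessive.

Samuel and Uma are both affected yet have an unaffected child Julia. Under a recessive model two affected parents are homozygous and every child would be affected, so the trait cannot be recessive.

dominant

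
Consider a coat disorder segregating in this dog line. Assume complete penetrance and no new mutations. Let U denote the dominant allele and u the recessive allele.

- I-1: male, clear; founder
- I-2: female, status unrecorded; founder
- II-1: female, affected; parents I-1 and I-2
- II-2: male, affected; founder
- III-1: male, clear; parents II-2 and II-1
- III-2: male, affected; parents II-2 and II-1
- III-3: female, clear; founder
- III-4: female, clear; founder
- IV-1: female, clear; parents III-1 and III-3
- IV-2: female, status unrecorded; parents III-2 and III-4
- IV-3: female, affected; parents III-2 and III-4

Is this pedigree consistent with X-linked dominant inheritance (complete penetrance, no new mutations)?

A consistent assignment under X-linked dominant exists: I-1 X^u Y, I-2 X^U X^U, II-1 X^U X^u, II-2 X^U Y, III-1 X^u Y, III-2 X^U Y, III-3 X^u X^u, III-4 X^u X^u, IV-1 X^u X^u, IV-2 X^U X^u, IV-3 X^U X^u.
In this assignment every recorded phenotype matches its genotype and every non-founder's genotype is obtainable from its parents' genotypes, so the pedigree is consistent.

Yes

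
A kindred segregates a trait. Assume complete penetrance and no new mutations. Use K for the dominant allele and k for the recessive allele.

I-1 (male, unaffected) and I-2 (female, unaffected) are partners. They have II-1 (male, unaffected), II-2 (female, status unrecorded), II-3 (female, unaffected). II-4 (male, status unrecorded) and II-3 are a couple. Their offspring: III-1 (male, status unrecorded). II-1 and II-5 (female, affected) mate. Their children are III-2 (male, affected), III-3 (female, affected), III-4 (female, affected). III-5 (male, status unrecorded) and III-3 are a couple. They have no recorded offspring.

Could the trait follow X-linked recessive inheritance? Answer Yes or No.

Under X-linked recessive, III-3 (affected, female) cannot arise from II-1 (unaffected) × II-5 (affected).

No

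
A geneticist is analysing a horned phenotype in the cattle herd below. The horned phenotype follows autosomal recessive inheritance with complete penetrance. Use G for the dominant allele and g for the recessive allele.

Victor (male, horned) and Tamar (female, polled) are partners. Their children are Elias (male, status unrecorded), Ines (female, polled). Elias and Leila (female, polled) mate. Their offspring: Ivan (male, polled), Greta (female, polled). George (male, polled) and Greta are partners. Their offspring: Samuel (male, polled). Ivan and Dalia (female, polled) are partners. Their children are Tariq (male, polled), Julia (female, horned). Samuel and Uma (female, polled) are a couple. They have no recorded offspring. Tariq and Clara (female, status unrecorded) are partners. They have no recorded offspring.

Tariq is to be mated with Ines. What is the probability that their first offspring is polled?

5/6

Ivan is polled so carries G and passed g to Julia (gg), so Ivan is Gg.
Dalia is polled so carries G and passed g to Julia (gg), so Dalia is Gg.
Tariq is a polled offspring of Ivan (Gg) × Dalia (Gg), whose cross gives 1/4 GG : 1/2 Gg : 1/4 gg; conditioning on being polled, Tariq is GG with probability 1/3, Gg with probability 2/3.
Ines is polled so carries G and received g from Victor (gg), so Ines is Gg.
Summing over parental genotype combinations, P(offspring is polled) = 1/3·1 + 2/3·3/4 = 5/6.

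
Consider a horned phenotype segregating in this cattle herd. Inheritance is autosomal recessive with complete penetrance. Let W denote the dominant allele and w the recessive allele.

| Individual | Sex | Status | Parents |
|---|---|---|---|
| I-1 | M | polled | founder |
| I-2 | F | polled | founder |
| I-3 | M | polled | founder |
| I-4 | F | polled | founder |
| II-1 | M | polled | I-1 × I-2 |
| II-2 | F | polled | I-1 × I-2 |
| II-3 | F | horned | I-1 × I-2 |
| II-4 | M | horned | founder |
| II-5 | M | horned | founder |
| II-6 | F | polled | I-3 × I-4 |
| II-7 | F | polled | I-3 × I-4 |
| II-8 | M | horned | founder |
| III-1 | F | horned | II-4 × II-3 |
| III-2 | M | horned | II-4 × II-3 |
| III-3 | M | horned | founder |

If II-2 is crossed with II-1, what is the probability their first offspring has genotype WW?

4/9

I-1 is polled so carries W and passed w to II-3 (ww), so I-1 is Ww.
I-2 is polled so carries W and passed w to II-3 (ww), so I-2 is Ww.
II-2 is a polled offspring of I-1 (Ww) × I-2 (Ww), whose cross gives 1/4 WW : 1/2 Ww : 1/4 ww; conditioning on being polled, II-2 is WW with probability 1/3, Ww with probability 2/3.
II-1 is a polled offspring of I-1 (Ww) × I-2 (Ww), whose cross gives 1/4 WW : 1/2 Ww : 1/4 ww; conditioning on being polled, II-1 is WW with probability 1/3, Ww with probability 2/3.
Summing over parental genotype combinations, P(offspring has genotype WW) = 1/9·1 + 2/9·1/2 + 2/9·1/2 + 4/9·1/4 = 4/9.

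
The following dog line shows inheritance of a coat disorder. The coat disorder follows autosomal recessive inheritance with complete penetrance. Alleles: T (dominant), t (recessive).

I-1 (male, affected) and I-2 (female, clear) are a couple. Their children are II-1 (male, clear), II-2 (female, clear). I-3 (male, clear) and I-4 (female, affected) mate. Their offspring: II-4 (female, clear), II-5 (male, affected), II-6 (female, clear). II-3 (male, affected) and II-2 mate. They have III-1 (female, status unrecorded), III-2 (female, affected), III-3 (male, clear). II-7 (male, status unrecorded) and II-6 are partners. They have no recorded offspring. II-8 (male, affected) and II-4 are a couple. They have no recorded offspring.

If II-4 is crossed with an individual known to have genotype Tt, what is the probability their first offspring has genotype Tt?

1/2

II-4 is clear so carries T and received t from I-4 (tt), so II-4 is Tt.
The cross gives 1/4 TT : 1/2 Tt : 1/4 tt, so P(offspring has genotype Tt) = 1/2.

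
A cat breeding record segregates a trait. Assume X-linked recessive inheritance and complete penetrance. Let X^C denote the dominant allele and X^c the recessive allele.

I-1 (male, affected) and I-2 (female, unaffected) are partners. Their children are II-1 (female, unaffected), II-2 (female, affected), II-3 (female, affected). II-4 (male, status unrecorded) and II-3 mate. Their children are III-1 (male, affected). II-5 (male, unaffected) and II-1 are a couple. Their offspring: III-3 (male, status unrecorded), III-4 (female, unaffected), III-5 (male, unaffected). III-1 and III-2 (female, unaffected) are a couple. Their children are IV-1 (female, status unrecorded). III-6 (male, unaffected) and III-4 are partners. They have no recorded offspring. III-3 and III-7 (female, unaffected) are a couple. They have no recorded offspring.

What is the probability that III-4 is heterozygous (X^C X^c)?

1/2

II-5 is unaffected, so II-5 is X^C Y.
II-1 is unaffected so carries C and received c from I-1 (X^c Y), so II-1 is X^C X^c.
Their cross gives offspring ratios 1/2 X^C X^C : 1/2 X^C X^c. Conditioning on III-4 being unaffected, P(X^C X^c) = 1/2 / 1 = 1/2.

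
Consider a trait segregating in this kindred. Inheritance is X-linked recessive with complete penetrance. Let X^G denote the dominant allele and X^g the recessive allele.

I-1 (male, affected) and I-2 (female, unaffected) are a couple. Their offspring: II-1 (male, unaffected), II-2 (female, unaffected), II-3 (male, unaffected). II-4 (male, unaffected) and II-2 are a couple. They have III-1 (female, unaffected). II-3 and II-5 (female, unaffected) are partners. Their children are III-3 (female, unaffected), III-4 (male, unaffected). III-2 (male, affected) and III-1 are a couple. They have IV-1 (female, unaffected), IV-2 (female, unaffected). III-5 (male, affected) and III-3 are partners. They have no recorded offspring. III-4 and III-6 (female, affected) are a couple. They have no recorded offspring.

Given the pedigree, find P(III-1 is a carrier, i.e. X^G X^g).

1/5

II-4 is unaffected, so II-4 is X^G Y.
II-2 is unaffected so carries G and received g from I-1 (X^g Y), so II-2 is X^G X^g.
Their cross gives offspring ratios 1/2 X^G X^G : 1/2 X^G X^g. Conditioning on III-1 being unaffected, P(X^G X^g) = 1/2 / 1 = 1/2 before taking III-1's own offspring into account.
III-2 is affected, so III-2 is X^g Y.
Now use III-1's offspring. Probability of each recorded status — unaffected daughter IV-1: 1/2 if III-1 is X^G X^g, 1 if X^G X^G; unaffected daughter IV-2: 1/2 if III-1 is X^G X^g, 1 if X^G X^G.
Bayes: P(X^G X^g) = 1/2·1/4 / (1/2·1/4 + 1/2·1) = 1/5.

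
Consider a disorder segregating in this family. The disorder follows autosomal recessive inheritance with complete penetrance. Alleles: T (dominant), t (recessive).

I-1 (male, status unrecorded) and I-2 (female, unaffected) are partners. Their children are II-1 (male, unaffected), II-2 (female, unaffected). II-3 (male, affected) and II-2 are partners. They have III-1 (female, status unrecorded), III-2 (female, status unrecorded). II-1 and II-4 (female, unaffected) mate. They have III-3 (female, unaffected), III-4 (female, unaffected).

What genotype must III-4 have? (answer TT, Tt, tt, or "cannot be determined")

cannot be determined

III-4's phenotype allows TT or Tt, and no parent or child forces a single allele at both positions; consistent genotype assignments exist with III-4 as TT or Tt.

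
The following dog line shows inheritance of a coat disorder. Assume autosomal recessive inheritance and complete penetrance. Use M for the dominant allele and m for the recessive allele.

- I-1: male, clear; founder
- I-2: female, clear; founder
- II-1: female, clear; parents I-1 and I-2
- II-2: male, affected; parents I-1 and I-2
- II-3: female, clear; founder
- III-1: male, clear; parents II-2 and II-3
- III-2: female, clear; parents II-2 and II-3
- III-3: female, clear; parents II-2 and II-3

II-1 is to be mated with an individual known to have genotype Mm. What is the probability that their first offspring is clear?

I-1 is clear so carries M and passed m to II-2 (mm), so I-1 is Mm.
I-2 is clear so carries M and passed m to II-2 (mm), so I-2 is Mm.
II-1 is a clear offspring of I-1 (Mm) × I-2 (Mm), whose cross gives 1/4 MM : 1/2 Mm : 1/4 mm; conditioning on being clear, II-1 is MM with probability 1/3, Mm with probability 2/3.
Summing over parental genotype combinations, P(offspring is clear) = 1/3·1 + 2/3·3/4 = 5/6.

5/6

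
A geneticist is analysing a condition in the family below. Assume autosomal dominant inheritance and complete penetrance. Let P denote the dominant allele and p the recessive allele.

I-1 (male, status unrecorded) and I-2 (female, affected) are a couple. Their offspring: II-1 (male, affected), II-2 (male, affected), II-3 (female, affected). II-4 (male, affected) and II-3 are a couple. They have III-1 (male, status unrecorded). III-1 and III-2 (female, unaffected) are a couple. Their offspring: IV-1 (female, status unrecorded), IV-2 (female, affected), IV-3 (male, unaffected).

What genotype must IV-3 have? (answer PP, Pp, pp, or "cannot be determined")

IV-3 is unaffected, so IV-3 is pp.

pp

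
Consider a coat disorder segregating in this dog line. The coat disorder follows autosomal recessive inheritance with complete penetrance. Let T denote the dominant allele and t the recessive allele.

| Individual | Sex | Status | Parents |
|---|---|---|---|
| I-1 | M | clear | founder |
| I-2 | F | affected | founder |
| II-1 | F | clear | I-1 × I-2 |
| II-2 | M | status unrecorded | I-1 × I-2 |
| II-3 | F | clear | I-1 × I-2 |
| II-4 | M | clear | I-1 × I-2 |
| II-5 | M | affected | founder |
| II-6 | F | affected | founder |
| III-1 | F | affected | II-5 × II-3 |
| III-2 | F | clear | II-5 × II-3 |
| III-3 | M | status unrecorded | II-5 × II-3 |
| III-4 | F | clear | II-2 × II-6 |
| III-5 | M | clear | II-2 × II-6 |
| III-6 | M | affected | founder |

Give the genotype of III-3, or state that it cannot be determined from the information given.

III-3's phenotype is unrecorded, and no parent or child forces a single allele at both positions; consistent genotype assignments exist with III-3 as Tt or tt.

cannot be determined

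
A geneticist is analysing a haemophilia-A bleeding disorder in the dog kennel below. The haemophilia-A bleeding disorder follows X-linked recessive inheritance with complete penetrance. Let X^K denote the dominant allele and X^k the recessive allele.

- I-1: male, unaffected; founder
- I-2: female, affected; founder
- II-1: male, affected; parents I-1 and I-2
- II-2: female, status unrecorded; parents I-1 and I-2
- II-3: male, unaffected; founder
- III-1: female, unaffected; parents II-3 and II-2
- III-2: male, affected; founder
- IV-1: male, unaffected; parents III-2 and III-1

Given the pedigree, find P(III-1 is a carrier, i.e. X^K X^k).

1/3

II-3 is unaffected, so II-3 is X^K Y.
II-2 received K from I-1 (X^K Y) and received k from I-2 (X^k X^k), so II-2 is X^K X^k.
Their cross gives offspring ratios 1/2 X^K X^K : 1/2 X^K X^k. Conditioning on III-1 being unaffected, P(X^K X^k) = 1/2 / 1 = 1/2 before taking III-1's own offspring into account.
III-2 is affected, so III-2 is X^k Y.
Now use III-1's offspring. Probability of each recorded status — unaffected son IV-1: 1/2 if III-1 is X^K X^k, 1 if X^K X^K.
Bayes: P(X^K X^k) = 1/2·1/2 / (1/2·1/2 + 1/2·1) = 1/3.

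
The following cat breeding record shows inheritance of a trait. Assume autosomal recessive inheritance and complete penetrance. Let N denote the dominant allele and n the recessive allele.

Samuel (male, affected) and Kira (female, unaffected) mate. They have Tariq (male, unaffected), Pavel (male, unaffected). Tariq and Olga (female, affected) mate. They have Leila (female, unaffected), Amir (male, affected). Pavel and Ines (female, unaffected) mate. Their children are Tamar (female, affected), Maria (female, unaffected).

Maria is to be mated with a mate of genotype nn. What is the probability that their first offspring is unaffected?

2/3

Pavel is unaffected so carries N and received n from Samuel (nn), so Pavel is Nn.
Ines is unaffected so carries N and passed n to Tamar (nn), so Ines is Nn.
Maria is an unaffected offspring of Pavel (Nn) × Ines (Nn), whose cross gives 1/4 NN : 1/2 Nn : 1/4 nn; conditioning on being unaffected, Maria is NN with probability 1/3, Nn with probability 2/3.
Summing over parental genotype combinations, P(offspring is unaffected) = 1/3·1 + 2/3·1/2 = 2/3.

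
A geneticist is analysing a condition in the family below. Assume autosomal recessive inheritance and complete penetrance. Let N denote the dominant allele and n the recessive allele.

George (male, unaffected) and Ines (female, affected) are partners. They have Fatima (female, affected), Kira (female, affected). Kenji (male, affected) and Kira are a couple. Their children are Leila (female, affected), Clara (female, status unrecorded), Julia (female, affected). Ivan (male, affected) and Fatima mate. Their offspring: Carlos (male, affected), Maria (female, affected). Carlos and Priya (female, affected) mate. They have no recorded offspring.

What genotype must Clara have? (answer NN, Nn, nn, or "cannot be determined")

nn

From phenotype alone, Clara is NN or Nn or nn.
Clara received n from Kenji (nn) and received n from Kira (nn), so Clara is nn.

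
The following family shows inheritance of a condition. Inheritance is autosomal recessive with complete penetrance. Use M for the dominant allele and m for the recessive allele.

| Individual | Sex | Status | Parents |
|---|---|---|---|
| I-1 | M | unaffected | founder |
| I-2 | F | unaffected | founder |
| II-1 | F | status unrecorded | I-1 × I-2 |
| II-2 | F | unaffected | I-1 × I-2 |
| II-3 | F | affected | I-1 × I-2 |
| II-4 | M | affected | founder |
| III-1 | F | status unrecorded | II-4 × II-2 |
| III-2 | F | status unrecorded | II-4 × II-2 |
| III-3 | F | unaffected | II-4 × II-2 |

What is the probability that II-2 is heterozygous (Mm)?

1/2

I-1 is unaffected so carries M and passed m to II-3 (mm), so I-1 is Mm.
I-2 is unaffected so carries M and passed m to II-3 (mm), so I-2 is Mm.
Their cross gives offspring ratios 1/4 MM : 1/2 Mm : 1/4 mm. Conditioning on II-2 being unaffected, P(Mm) = 1/2 / 3/4 = 2/3 before taking II-2's own offspring into account.
II-4 is affected, so II-4 is mm.
Now use II-2's offspring. Probability of each recorded status — unaffected daughter III-3: 1/2 if II-2 is Mm, 1 if MM. (III-1, III-2: equally likely either way, so uninformative.)
Bayes: P(Mm) = 2/3·1/2 / (2/3·1/2 + 1/3·1) = 1/2.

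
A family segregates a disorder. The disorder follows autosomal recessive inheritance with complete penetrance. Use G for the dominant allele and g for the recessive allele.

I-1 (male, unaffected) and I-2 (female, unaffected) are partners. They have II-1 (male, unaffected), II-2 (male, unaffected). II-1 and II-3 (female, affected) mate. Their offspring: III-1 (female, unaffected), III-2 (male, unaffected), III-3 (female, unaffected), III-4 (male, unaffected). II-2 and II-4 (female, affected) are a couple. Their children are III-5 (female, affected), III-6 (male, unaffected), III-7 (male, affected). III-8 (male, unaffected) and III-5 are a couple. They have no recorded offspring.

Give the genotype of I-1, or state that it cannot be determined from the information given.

I-1's phenotype allows GG or Gg, and no parent or child forces a single allele at both positions; consistent genotype assignments exist with I-1 as GG or Gg.

cannot be determined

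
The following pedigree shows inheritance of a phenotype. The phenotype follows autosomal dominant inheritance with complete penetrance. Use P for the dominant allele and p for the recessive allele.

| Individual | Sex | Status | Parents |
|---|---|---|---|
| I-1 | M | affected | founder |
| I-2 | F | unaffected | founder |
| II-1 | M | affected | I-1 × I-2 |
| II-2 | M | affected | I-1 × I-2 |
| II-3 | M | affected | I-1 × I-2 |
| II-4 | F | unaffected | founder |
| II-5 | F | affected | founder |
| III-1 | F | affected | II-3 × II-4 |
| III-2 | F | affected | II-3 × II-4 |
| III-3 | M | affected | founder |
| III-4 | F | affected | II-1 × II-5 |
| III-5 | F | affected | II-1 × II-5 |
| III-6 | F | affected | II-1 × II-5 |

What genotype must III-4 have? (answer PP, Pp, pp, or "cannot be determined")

III-4's phenotype allows PP or Pp, and no parent or child forces a single allele at both positions; consistent genotype assignments exist with III-4 as PP or Pp.

cannot be determined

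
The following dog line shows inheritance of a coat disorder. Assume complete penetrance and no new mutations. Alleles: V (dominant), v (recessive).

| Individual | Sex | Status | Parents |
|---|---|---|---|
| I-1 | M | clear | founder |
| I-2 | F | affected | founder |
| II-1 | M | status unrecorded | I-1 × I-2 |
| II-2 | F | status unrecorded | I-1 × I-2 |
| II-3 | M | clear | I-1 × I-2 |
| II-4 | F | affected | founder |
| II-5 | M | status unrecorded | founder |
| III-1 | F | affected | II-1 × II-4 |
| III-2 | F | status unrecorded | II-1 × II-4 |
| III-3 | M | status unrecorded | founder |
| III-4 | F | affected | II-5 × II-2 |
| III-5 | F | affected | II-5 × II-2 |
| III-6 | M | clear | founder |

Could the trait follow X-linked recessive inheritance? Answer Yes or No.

No

Under X-linked recessive, II-3 (clear, male) cannot arise from I-1 (clear) × I-2 (affected).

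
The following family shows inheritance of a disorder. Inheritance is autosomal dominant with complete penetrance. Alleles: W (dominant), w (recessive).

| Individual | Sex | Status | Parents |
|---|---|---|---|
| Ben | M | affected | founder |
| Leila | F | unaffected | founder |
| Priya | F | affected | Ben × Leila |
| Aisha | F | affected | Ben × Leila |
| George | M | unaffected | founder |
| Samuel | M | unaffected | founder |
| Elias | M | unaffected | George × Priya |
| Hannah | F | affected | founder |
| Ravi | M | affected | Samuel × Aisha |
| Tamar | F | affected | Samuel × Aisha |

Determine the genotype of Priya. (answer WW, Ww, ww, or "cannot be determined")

Ww

From phenotype alone, Priya is WW or Ww.
Priya is affected so carries W and received w from Leila (ww), so Priya is Ww.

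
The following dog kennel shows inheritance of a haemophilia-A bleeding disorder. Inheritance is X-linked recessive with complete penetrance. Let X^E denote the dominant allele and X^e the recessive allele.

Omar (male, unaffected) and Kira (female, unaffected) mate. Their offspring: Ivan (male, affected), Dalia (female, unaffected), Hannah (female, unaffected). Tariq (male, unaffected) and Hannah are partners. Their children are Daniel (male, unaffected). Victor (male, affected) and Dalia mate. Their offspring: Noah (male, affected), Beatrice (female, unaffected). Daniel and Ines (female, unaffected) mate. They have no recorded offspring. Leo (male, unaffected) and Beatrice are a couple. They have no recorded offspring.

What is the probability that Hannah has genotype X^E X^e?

1/3

Omar is unaffected, so Omar is X^E Y.
Kira is unaffected so carries E and passed e to Ivan (X^e Y), so Kira is X^E X^e.
Their cross gives offspring ratios 1/2 X^E X^E : 1/2 X^E X^e. Conditioning on Hannah being unaffected, P(X^E X^e) = 1/2 / 1 = 1/2 before taking Hannah's own offspring into account.
Tariq is unaffected, so Tariq is X^E Y.
Now use Hannah's offspring. Probability of each recorded status — unaffected son Daniel: 1/2 if Hannah is X^E X^e, 1 if X^E X^E.
Bayes: P(X^E X^e) = 1/2·1/2 / (1/2·1/2 + 1/2·1) = 1/3.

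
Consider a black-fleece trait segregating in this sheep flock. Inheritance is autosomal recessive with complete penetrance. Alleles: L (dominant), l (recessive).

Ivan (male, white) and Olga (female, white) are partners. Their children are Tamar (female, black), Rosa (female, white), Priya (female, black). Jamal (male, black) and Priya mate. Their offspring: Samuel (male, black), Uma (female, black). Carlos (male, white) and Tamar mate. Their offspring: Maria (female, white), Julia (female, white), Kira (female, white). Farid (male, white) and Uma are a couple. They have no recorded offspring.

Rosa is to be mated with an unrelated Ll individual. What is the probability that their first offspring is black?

1/6

Ivan is white so carries L and passed l to Tamar (ll), so Ivan is Ll.
Olga is white so carries L and passed l to Tamar (ll), so Olga is Ll.
Rosa is a white offspring of Ivan (Ll) × Olga (Ll), whose cross gives 1/4 LL : 1/2 Ll : 1/4 ll; conditioning on being white, Rosa is LL with probability 1/3, Ll with probability 2/3.
Summing over parental genotype combinations, P(offspring is black) = 2/3·1/4 = 1/6.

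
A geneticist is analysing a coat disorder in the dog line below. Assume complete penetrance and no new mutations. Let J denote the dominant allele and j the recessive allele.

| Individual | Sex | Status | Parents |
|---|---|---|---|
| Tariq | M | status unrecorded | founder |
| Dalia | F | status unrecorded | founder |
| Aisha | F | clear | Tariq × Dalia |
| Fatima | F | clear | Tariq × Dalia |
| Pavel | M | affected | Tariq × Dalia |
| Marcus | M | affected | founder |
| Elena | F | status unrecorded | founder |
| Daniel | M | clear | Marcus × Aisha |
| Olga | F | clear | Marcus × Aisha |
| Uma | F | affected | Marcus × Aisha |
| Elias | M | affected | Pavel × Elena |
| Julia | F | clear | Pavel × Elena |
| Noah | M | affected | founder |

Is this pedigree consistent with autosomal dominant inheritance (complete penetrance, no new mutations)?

Yes

A consistent assignment under autosomal dominant exists: Tariq Jj, Dalia Jj, Aisha jj, Fatima jj, Pavel Jj, Marcus Jj, Elena Jj, Daniel jj, Olga jj, Uma Jj, Elias JJ, Julia jj, Noah JJ.
In this assignment every recorded phenotype matches its genotype and every non-founder's genotype is obtainable from its parents' genotypes, so the pedigree is consistent.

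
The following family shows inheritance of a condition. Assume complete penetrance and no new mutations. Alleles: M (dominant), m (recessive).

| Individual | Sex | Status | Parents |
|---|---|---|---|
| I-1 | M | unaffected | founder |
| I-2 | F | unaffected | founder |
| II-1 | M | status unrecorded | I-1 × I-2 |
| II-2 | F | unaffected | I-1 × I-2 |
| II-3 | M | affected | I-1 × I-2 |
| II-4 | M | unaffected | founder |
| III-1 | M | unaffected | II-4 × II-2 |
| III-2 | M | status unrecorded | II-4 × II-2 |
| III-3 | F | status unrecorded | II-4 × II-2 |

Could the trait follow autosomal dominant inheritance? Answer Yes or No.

Under autosomal dominant, II-3 (affected, male) cannot arise from I-1 (unaffected) × I-2 (unaffected).

No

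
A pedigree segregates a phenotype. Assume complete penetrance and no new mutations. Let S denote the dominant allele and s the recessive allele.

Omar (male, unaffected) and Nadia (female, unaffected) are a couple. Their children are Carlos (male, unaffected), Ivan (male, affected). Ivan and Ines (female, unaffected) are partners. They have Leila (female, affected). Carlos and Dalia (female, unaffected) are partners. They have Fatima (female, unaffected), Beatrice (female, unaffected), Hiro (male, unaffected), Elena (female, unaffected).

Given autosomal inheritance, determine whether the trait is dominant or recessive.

recessive

Omar and Nadia are both unaffected yet have an affected child Ivan. Under dominance, an affected child requires at least one affected parent, so the trait cannot be dominant.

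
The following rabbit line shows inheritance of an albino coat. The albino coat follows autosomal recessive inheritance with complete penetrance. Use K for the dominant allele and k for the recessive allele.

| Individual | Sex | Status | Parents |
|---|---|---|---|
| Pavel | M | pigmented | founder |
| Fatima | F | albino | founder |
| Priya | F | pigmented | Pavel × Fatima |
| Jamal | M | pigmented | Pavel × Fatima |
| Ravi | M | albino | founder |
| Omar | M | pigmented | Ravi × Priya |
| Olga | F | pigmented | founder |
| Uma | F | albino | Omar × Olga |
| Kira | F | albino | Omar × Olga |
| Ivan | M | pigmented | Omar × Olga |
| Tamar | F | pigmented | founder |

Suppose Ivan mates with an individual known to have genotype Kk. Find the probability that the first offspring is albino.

Omar is pigmented so carries K and received k from Ravi (kk), so Omar is Kk.
Olga is pigmented so carries K and passed k to Uma (kk), so Olga is Kk.
Ivan is a pigmented offspring of Omar (Kk) × Olga (Kk), whose cross gives 1/4 KK : 1/2 Kk : 1/4 kk; conditioning on being pigmented, Ivan is KK with probability 1/3, Kk with probability 2/3.
Summing over parental genotype combinations, P(offspring is albino) = 2/3·1/4 = 1/6.

1/6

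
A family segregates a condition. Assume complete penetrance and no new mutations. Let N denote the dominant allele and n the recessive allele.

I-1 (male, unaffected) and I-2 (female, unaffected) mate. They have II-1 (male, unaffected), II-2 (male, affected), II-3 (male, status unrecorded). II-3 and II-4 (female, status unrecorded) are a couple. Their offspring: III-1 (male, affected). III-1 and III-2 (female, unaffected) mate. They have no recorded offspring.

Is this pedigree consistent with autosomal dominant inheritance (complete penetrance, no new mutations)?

Under autosomal dominant, II-2 (affected, male) cannot arise from I-1 (unaffected) × I-2 (unaffected).

No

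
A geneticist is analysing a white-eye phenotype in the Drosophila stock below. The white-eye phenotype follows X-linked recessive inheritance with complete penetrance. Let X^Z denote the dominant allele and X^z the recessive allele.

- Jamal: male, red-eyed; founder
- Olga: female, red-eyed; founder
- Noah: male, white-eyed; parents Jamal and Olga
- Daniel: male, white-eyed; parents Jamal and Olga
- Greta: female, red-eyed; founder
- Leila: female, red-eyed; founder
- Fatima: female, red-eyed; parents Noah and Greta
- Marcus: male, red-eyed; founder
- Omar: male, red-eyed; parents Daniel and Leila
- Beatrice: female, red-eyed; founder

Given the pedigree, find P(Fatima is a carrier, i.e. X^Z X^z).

1

Fatima is red-eyed so carries Z and received z from Noah (X^z Y), so Fatima is X^Z X^z, giving P(X^Z X^z) = 1.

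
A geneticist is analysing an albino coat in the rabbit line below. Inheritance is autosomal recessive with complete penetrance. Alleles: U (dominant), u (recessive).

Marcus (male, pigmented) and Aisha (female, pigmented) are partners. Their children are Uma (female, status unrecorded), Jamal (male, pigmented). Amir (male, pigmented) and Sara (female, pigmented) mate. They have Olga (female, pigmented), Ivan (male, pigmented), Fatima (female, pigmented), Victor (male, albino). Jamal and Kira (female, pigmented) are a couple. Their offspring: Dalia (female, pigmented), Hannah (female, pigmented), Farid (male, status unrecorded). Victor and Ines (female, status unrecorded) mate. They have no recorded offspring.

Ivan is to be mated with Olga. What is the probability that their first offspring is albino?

Amir is pigmented so carries U and passed u to Victor (uu), so Amir is Uu.
Sara is pigmented so carries U and passed u to Victor (uu), so Sara is Uu.
Ivan is a pigmented offspring of Amir (Uu) × Sara (Uu), whose cross gives 1/4 UU : 1/2 Uu : 1/4 uu; conditioning on being pigmented, Ivan is UU with probability 1/3, Uu with probability 2/3.
Olga is a pigmented offspring of Amir (Uu) × Sara (Uu), whose cross gives 1/4 UU : 1/2 Uu : 1/4 uu; conditioning on being pigmented, Olga is UU with probability 1/3, Uu with probability 2/3.
Summing over parental genotype combinations, P(offspring is albino) = 4/9·1/4 = 1/9.

1/9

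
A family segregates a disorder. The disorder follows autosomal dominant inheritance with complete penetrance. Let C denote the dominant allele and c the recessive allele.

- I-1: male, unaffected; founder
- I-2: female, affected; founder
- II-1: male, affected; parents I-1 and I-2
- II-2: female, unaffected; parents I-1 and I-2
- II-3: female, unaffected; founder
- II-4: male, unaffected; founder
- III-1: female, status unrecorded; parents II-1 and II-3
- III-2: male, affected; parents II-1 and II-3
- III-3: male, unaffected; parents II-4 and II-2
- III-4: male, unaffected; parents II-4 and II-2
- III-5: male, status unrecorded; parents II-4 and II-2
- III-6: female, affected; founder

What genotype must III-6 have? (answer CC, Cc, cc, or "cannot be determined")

III-6's phenotype allows CC or Cc, and no parent or child forces a single allele at both positions; consistent genotype assignments exist with III-6 as CC or Cc.

cannot be determined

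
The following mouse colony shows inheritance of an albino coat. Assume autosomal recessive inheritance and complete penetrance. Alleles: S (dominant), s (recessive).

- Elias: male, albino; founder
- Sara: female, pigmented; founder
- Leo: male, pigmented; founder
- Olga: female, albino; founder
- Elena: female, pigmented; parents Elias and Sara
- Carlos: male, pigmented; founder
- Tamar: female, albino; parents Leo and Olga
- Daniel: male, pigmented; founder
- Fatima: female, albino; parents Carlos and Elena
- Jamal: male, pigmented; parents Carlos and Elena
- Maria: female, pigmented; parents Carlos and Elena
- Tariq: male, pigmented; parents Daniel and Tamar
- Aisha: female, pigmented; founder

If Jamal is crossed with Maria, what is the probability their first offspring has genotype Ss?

4/9

Carlos is pigmented so carries S and passed s to Fatima (ss), so Carlos is Ss.
Elena is pigmented so carries S and received s from Elias (ss), so Elena is Ss.
Jamal is a pigmented offspring of Carlos (Ss) × Elena (Ss), whose cross gives 1/4 SS : 1/2 Ss : 1/4 ss; conditioning on being pigmented, Jamal is SS with probability 1/3, Ss with probability 2/3.
Maria is a pigmented offspring of Carlos (Ss) × Elena (Ss), whose cross gives 1/4 SS : 1/2 Ss : 1/4 ss; conditioning on being pigmented, Maria is SS with probability 1/3, Ss with probability 2/3.
Summing over parental genotype combinations, P(offspring has genotype Ss) = 2/9·1/2 + 2/9·1/2 + 4/9·1/2 = 4/9.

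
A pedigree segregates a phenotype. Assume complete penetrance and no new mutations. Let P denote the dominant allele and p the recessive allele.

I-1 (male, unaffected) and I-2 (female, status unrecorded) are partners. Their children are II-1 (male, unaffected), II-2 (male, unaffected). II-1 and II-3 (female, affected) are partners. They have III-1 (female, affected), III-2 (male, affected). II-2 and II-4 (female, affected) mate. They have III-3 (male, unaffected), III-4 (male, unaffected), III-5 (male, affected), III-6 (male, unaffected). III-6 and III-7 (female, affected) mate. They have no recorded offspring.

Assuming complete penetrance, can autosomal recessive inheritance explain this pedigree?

Yes

A consistent assignment under autosomal recessive exists: I-1 PP, I-2 Pp, II-1 Pp, II-2 Pp, II-3 pp, II-4 pp, III-1 pp, III-2 pp, III-3 Pp, III-4 Pp, III-5 pp, III-6 Pp, III-7 pp.
In this assignment every recorded phenotype matches its genotype and every non-founder's genotype is obtainable from its parents' genotypes, so the pedigree is consistent.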